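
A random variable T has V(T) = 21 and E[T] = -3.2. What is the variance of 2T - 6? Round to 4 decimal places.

84.0000

V(2T - 6) = (2)²·V(T) = 4·21 = 84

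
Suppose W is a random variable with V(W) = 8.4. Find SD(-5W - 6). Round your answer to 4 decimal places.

14.4914

V(-5W - 6) = (-5)²·8.4 = 210
SD(-5W - 6) = √210 ≈ 14.4914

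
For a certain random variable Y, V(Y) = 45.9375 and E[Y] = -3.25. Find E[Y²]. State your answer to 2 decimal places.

E[Y²] = V(Y) + (E[Y])² = 45.9375 + (-3.25)² = 56.5

56.50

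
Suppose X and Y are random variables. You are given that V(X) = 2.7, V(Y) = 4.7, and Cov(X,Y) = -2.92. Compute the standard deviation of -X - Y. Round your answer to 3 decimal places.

1.249

V(-X - Y) = (-1)²·V(X) + (-1)²·V(Y) + 2·(-1)·(-1)·Cov(X,Y)
= 1·2.7 + 1·4.7 + 2·-2.92 = 1.56
SD(-X - Y) = √1.56 ≈ 1.249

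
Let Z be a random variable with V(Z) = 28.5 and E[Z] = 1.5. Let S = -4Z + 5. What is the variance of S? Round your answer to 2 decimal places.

V(-4Z + 5) = (-4)²·V(Z) = 16·28.5 = 456

456.00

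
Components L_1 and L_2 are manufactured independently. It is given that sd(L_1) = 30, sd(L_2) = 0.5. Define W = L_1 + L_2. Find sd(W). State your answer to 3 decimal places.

Var(L_1) = 900, Var(L_2) = 0.25
By independence, Var(W) = (1)²Var(L_1) + (1)²Var(L_2)
= (1)²·900 + (1)²·0.25 = 900.25
sd(W) = √900.25 ≈ 30.004

30.004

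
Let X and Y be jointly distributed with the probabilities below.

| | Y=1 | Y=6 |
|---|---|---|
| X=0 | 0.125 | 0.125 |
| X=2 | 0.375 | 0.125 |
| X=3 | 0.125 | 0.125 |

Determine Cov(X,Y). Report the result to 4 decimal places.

-0.1563

E[X] = 1.75,  E[Y] = 2.875
E[XY] = 4.875
Cov(X,Y) = E[XY] − E[X]E[Y] = 4.875 − (1.75)(2.875) = -0.15625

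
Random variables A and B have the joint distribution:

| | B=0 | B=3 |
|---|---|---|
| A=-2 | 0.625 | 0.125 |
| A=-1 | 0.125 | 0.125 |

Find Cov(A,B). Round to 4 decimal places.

E[A] = -1.75,  E[B] = 0.75
E[AB] = -1.125
Cov(A,B) = E[AB] − E[A]E[B] = -1.125 − (-1.75)(0.75) = 0.1875

0.1875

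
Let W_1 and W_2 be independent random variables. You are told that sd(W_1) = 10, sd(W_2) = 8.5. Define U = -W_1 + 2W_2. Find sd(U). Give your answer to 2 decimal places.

19.72

Var(W_1) = 100, Var(W_2) = 72.25
By independence, Var(U) = (-1)²Var(W_1) + (2)²Var(W_2)
= (-1)²·100 + (2)²·72.25 = 389
sd(U) = √389 ≈ 19.72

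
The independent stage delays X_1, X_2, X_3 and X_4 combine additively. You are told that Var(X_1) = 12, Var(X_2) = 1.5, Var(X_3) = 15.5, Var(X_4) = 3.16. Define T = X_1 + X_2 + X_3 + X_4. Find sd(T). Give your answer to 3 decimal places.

5.671

By independence, Var(T) = (1)²Var(X_1) + (1)²Var(X_2) + (1)²Var(X_3) + (1)²Var(X_4)
= (1)²·12 + (1)²·1.5 + (1)²·15.5 + (1)²·3.16 = 32.16
sd(T) = √32.16 ≈ 5.671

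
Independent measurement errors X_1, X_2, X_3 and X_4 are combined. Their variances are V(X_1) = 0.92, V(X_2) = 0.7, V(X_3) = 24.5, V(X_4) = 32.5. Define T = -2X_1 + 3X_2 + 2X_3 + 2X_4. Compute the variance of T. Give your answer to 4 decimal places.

By independence, V(T) = (-2)²V(X_1) + (3)²V(X_2) + (2)²V(X_3) + (2)²V(X_4)
= (-2)²·0.92 + (3)²·0.7 + (2)²·24.5 + (2)²·32.5 = 237.98

237.9800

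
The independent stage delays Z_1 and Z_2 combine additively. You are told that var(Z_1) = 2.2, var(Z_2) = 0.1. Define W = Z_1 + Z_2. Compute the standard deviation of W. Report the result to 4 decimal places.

By independence, var(W) = (1)²var(Z_1) + (1)²var(Z_2)
= (1)²·2.2 + (1)²·0.1 = 2.3
SD(W) = √2.3 ≈ 1.5166

1.5166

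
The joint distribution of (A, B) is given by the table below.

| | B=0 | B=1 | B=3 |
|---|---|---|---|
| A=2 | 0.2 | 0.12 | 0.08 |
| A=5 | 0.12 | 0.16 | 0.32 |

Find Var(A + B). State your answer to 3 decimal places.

E[A] = 3.8,  E[B] = 1.48,  E[AB] = 6.32
Var(A) = 16.6 − (3.8)² = 2.16;  Var(B) = 3.88 − (1.48)² = 1.6896
cov(A,B) = 6.32 − (3.8)(1.48) = 0.696
Var(A + B) = (1)²·2.16 + (1)²·1.6896 + 2·(1)·(1)·0.696 = 5.2416

5.242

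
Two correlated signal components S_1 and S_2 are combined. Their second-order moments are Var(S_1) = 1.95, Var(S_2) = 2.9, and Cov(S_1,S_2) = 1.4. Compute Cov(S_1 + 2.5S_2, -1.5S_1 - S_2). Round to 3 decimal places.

-16.825

Cov(S_1 + 2.5S_2, -1.5S_1 - S_2) = (1)(-1.5)Var(S_1) + (2.5)(-1)Var(S_2) + [(1)(-1) + (2.5)(-1.5)]Cov(S_1,S_2)
= -1.5·1.95 + -2.5·2.9 + -4.75·1.4 = -16.825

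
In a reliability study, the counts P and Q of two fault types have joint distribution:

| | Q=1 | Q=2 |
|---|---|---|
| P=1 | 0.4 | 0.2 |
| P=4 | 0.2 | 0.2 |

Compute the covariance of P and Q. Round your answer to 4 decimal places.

E[P] = 2.2,  E[Q] = 1.4
E[PQ] = 3.2
cov(P,Q) = E[PQ] − E[P]E[Q] = 3.2 − (2.2)(1.4) = 0.12

0.1200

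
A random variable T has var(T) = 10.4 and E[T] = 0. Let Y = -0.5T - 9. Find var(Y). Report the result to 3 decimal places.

var(-0.5T - 9) = (-0.5)²·var(T) = 0.25·10.4 = 2.6

2.600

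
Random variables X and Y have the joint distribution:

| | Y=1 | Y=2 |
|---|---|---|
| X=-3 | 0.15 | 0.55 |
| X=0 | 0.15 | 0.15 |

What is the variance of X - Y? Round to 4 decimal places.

2.4600

E[X] = -2.1,  E[Y] = 1.7,  E[XY] = -3.75
V(X) = 6.3 − (-2.1)² = 1.89;  V(Y) = 3.1 − (1.7)² = 0.21
cov(X,Y) = -3.75 − (-2.1)(1.7) = -0.18
V(X - Y) = (1)²·1.89 + (-1)²·0.21 + 2·(1)·(-1)·-0.18 = 2.46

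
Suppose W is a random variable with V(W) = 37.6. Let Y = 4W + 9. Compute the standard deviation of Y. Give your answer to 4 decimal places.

24.5275

V(4W + 9) = (4)²·37.6 = 601.6
sd(Y) = √601.6 ≈ 24.5275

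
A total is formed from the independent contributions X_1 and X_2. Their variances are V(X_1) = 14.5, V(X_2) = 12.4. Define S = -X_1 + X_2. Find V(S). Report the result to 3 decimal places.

26.900

By independence, V(S) = (-1)²V(X_1) + (1)²V(X_2)
= (-1)²·14.5 + (1)²·12.4 = 26.9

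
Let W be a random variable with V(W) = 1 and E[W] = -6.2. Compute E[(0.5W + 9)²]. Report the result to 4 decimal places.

E[0.5W + 9] = 0.5·-6.2 + 9 = 5.9
V(0.5W + 9) = (0.5)²·1 = 0.25
E[(0.5W + 9)²] = V((0.5W + 9)) + (E[(0.5W + 9)])² = 0.25 + (5.9)² = 35.06

35.0600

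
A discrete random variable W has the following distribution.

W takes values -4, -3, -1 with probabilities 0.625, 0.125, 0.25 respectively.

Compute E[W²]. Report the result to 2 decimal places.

E[W²] = (-4)²(0.625) + (-3)²(0.125) + (-1)²(0.25) = 11.375

11.38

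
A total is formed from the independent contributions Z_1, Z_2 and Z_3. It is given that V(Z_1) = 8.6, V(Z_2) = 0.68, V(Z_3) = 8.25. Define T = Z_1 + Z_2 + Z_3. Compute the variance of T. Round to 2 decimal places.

By independence, V(T) = (1)²V(Z_1) + (1)²V(Z_2) + (1)²V(Z_3)
= (1)²·8.6 + (1)²·0.68 + (1)²·8.25 = 17.53

17.53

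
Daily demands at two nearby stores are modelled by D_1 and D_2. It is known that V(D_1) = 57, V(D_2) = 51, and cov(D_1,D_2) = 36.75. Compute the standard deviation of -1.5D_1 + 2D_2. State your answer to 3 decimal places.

V(-1.5D_1 + 2D_2) = (-1.5)²·V(D_1) + (2)²·V(D_2) + 2·(-1.5)·(2)·cov(D_1,D_2)
= 2.25·57 + 4·51 + -6·36.75 = 111.75
SD(-1.5D_1 + 2D_2) = √111.75 ≈ 10.571

10.571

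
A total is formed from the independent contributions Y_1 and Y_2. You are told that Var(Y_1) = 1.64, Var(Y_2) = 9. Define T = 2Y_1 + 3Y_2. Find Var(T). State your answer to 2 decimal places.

87.56

By independence, Var(T) = (2)²Var(Y_1) + (3)²Var(Y_2)
= (2)²·1.64 + (3)²·9 = 87.56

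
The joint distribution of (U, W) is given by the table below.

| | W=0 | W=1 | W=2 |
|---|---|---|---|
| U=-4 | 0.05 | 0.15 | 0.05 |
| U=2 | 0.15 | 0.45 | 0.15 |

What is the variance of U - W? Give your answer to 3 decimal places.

7.150

E[U] = 0.5,  E[W] = 1,  E[UW] = 0.5
V(U) = 7 − (0.5)² = 6.75;  V(W) = 1.4 − (1)² = 0.4
cov(U,W) = 0.5 − (0.5)(1) = 0
V(U - W) = (1)²·6.75 + (-1)²·0.4 + 2·(1)·(-1)·0 = 7.15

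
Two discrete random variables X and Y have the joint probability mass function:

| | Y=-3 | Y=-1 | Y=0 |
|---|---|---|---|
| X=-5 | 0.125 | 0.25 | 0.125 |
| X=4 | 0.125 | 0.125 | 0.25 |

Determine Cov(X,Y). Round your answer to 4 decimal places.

E[X] = -0.5,  E[Y] = -1.125
E[XY] = 1.125
Cov(X,Y) = E[XY] − E[X]E[Y] = 1.125 − (-0.5)(-1.125) = 0.5625

0.5625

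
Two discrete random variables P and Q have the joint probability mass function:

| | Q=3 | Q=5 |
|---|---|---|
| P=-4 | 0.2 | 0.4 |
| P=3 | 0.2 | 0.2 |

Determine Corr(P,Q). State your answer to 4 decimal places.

E[P] = -1.2,  E[Q] = 4.2
E[PQ] = -5.6
cov(P,Q) = E[PQ] − E[P]E[Q] = -5.6 − (-1.2)(4.2) = -0.56
Var(P) = 11.76,  Var(Q) = 0.96
ρ = -0.56 / √(11.76·0.96) ≈ -0.1667

-0.1667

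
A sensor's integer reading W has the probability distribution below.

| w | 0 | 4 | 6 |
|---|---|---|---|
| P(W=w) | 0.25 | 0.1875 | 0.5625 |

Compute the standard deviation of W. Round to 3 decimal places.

E[W] = (0)(0.25) + (4)(0.1875) + (6)(0.5625) = 4.125
E[W²] = (0)²(0.25) + (4)²(0.1875) + (6)²(0.5625) = 23.25
var(W) = E[W²] − (E[W])² = 23.25 − (4.125)² = 6.234375
σ(W) = √6.234375 ≈ 2.497

2.497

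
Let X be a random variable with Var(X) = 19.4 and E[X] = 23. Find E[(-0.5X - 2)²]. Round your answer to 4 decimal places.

187.1000

E[-0.5X - 2] = -0.5·23 − 2 = -13.5
Var(-0.5X - 2) = (-0.5)²·19.4 = 4.85
E[(-0.5X - 2)²] = Var((-0.5X - 2)) + (E[(-0.5X - 2)])² = 4.85 + (-13.5)² = 187.1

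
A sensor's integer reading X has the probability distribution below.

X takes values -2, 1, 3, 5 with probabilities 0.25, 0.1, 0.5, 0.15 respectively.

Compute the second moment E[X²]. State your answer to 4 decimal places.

9.3500

E[X²] = (-2)²(0.25) + (1)²(0.1) + (3)²(0.5) + (5)²(0.15) = 9.35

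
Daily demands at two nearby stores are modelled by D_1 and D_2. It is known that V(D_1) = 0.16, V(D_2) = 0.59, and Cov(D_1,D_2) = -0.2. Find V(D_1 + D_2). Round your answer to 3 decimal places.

0.350

V(D_1 + D_2) = (1)²·V(D_1) + (1)²·V(D_2) + 2·(1)·(1)·Cov(D_1,D_2)
= 1·0.16 + 1·0.59 + 2·-0.2 = 0.35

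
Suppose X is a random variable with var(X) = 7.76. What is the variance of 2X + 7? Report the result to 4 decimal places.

31.0400

var(2X + 7) = (2)²·var(X) = 4·7.76 = 31.04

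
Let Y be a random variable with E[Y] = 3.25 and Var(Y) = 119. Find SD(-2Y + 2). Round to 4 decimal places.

21.8174

Var(-2Y + 2) = (-2)²·119 = 476
SD(-2Y + 2) = √476 ≈ 21.8174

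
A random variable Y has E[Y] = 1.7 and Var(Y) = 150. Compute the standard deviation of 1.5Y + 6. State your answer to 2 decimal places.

Var(1.5Y + 6) = (1.5)²·150 = 337.5
σ(1.5Y + 6) = √337.5 ≈ 18.37

18.37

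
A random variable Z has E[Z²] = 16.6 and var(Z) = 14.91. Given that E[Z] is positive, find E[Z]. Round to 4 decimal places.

1.3000

(E[Z])² = E[Z²] − var(Z) = 16.6 − 14.91 = 1.69
E[Z] = √1.69 = 1.3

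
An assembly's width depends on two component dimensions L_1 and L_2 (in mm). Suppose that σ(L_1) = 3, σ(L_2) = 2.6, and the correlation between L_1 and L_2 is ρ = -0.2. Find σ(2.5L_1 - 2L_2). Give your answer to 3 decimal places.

9.944

Var(L_1) = (3)² = 9;  Var(L_2) = (2.6)² = 6.76
Cov(L_1,L_2) = ρ·σ(L_1)·σ(L_2) = -0.2·3·2.6 = -1.56
Var(2.5L_1 - 2L_2) = (2.5)²·Var(L_1) + (-2)²·Var(L_2) + 2·(2.5)·(-2)·Cov(L_1,L_2)
= 6.25·9 + 4·6.76 + -10·-1.56 = 98.89
σ(2.5L_1 - 2L_2) = √98.89 ≈ 9.944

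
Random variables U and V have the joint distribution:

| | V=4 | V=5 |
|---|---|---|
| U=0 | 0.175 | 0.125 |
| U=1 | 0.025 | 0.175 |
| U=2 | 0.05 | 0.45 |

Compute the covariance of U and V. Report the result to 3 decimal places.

E[U] = 1.2,  E[V] = 4.75
E[UV] = 5.875
Cov(U,V) = E[UV] − E[U]E[V] = 5.875 − (1.2)(4.75) = 0.175

0.175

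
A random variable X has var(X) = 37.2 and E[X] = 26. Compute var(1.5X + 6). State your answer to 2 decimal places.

var(1.5X + 6) = (1.5)²·var(X) = 2.25·37.2 = 83.7

83.70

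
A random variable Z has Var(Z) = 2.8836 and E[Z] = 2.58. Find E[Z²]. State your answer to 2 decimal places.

9.54

E[Z²] = Var(Z) + (E[Z])² = 2.8836 + (2.58)² = 9.54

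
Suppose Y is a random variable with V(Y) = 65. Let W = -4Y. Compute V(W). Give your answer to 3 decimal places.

1040.000

V(-4Y) = (-4)²·V(Y) = 16·65 = 1040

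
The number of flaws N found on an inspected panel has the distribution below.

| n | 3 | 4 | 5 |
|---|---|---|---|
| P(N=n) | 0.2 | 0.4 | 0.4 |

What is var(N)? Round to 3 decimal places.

E[N] = (3)(0.2) + (4)(0.4) + (5)(0.4) = 4.2
E[N²] = (3)²(0.2) + (4)²(0.4) + (5)²(0.4) = 18.2
var(N) = E[N²] − (E[N])² = 18.2 − (4.2)² = 0.56

0.560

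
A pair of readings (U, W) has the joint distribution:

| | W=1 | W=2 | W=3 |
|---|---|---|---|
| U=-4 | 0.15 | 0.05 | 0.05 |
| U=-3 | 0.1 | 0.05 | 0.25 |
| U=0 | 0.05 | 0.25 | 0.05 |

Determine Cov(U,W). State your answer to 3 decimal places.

0.060

E[U] = -2.2,  E[W] = 2.05
E[UW] = -4.45
Cov(U,W) = E[UW] − E[U]E[W] = -4.45 − (-2.2)(2.05) = 0.06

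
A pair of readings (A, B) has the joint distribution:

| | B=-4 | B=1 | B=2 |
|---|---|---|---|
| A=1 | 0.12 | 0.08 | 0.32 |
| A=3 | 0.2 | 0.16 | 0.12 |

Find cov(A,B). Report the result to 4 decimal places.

E[A] = 1.96,  E[B] = -0.16
E[AB] = -0.96
cov(A,B) = E[AB] − E[A]E[B] = -0.96 − (1.96)(-0.16) = -0.6464

-0.6464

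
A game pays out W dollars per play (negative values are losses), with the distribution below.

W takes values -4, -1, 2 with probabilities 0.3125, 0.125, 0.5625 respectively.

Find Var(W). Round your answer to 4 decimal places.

E[W] = (-4)(0.3125) + (-1)(0.125) + (2)(0.5625) = -0.25
E[W²] = (-4)²(0.3125) + (-1)²(0.125) + (2)²(0.5625) = 7.375
Var(W) = E[W²] − (E[W])² = 7.375 − (-0.25)² = 7.3125

7.3125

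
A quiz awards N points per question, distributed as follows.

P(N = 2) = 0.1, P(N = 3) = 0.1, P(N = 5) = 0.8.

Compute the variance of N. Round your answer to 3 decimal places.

E[N] = (2)(0.1) + (3)(0.1) + (5)(0.8) = 4.5
E[N²] = (2)²(0.1) + (3)²(0.1) + (5)²(0.8) = 21.3
V(N) = E[N²] − (E[N])² = 21.3 − (4.5)² = 1.05

1.050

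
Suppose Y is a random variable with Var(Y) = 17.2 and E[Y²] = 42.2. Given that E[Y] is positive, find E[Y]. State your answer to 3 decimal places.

5.000

(E[Y])² = E[Y²] − Var(Y) = 42.2 − 17.2 = 25
E[Y] = √25 = 5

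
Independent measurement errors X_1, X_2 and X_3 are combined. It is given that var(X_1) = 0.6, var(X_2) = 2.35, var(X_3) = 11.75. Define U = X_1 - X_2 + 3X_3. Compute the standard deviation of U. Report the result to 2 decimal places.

10.43

By independence, var(U) = (1)²var(X_1) + (-1)²var(X_2) + (3)²var(X_3)
= (1)²·0.6 + (-1)²·2.35 + (3)²·11.75 = 108.7
σ(U) = √108.7 ≈ 10.43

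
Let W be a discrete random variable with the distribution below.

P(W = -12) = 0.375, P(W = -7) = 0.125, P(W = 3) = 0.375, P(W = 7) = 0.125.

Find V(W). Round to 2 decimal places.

58.23

E[W] = (-12)(0.375) + (-7)(0.125) + (3)(0.375) + (7)(0.125) = -3.375
E[W²] = (-12)²(0.375) + (-7)²(0.125) + (3)²(0.375) + (7)²(0.125) = 69.625
V(W) = E[W²] − (E[W])² = 69.625 − (-3.375)² = 58.234375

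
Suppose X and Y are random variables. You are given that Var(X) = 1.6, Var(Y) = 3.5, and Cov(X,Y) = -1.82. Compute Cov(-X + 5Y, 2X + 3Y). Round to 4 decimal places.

Cov(-X + 5Y, 2X + 3Y) = (-1)(2)Var(X) + (5)(3)Var(Y) + [(-1)(3) + (5)(2)]Cov(X,Y)
= -2·1.6 + 15·3.5 + 7·-1.82 = 36.56

36.5600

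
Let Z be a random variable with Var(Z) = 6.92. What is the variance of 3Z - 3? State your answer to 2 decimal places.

62.28

Var(3Z - 3) = (3)²·Var(Z) = 9·6.92 = 62.28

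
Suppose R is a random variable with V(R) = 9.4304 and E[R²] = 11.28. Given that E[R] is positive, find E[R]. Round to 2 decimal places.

(E[R])² = E[R²] − V(R) = 11.28 − 9.4304 = 1.8496
E[R] = √1.8496 = 1.36

1.36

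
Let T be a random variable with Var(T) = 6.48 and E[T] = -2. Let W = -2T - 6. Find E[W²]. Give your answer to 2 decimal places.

E[-2T - 6] = -2·-2 − 6 = -2
Var(-2T - 6) = (-2)²·6.48 = 25.92
E[W²] = Var(W) + (E[W])² = 25.92 + (-2)² = 29.92

29.92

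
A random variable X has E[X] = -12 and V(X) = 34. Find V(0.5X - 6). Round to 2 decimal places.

8.50

V(0.5X - 6) = (0.5)²·V(X) = 0.25·34 = 8.5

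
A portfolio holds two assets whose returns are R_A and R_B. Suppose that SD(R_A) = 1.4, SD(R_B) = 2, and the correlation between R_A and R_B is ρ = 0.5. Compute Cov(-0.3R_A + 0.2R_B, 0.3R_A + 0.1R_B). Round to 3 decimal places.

-0.054

Var(R_A) = (1.4)² = 1.96;  Var(R_B) = (2)² = 4
Cov(R_A,R_B) = ρ·SD(R_A)·SD(R_B) = 0.5·1.4·2 = 1.4
Cov(-0.3R_A + 0.2R_B, 0.3R_A + 0.1R_B) = (-0.3)(0.3)Var(R_A) + (0.2)(0.1)Var(R_B) + [(-0.3)(0.1) + (0.2)(0.3)]Cov(R_A,R_B)
= -0.09·1.96 + 0.02·4 + 0.03·1.4 = -0.0544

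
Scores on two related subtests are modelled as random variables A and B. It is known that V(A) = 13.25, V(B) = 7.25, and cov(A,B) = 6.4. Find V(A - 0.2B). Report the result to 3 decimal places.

10.980

V(A - 0.2B) = (1)²·V(A) + (-0.2)²·V(B) + 2·(1)·(-0.2)·cov(A,B)
= 1·13.25 + 0.04·7.25 + -0.4·6.4 = 10.98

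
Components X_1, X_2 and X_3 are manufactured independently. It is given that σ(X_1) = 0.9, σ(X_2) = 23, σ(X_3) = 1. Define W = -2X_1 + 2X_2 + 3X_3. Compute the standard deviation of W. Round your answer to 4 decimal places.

Var(X_1) = 0.81, Var(X_2) = 529, Var(X_3) = 1
By independence, Var(W) = (-2)²Var(X_1) + (2)²Var(X_2) + (3)²Var(X_3)
= (-2)²·0.81 + (2)²·529 + (3)²·1 = 2128.24
σ(W) = √2128.24 ≈ 46.1329

46.1329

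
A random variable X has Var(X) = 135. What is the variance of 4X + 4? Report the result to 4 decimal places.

Var(4X + 4) = (4)²·Var(X) = 16·135 = 2160

2160.0000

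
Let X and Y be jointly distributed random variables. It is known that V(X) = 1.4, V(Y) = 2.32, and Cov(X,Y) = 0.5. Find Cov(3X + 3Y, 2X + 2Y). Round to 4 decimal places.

28.3200

Cov(3X + 3Y, 2X + 2Y) = (3)(2)V(X) + (3)(2)V(Y) + [(3)(2) + (3)(2)]Cov(X,Y)
= 6·1.4 + 6·2.32 + 12·0.5 = 28.32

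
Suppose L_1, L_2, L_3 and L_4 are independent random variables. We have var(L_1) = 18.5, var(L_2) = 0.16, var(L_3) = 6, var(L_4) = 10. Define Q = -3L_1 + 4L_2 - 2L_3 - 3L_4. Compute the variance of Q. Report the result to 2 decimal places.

By independence, var(Q) = (-3)²var(L_1) + (4)²var(L_2) + (-2)²var(L_3) + (-3)²var(L_4)
= (-3)²·18.5 + (4)²·0.16 + (-2)²·6 + (-3)²·10 = 283.06

283.06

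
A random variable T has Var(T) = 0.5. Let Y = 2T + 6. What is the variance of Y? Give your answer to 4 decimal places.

Var(2T + 6) = (2)²·Var(T) = 4·0.5 = 2

2.0000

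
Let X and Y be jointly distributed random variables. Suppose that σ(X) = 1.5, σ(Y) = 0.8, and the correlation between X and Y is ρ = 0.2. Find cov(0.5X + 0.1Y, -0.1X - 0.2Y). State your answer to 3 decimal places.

-0.152

Var(X) = (1.5)² = 2.25;  Var(Y) = (0.8)² = 0.64
cov(X,Y) = ρ·σ(X)·σ(Y) = 0.2·1.5·0.8 = 0.24
cov(0.5X + 0.1Y, -0.1X - 0.2Y) = (0.5)(-0.1)Var(X) + (0.1)(-0.2)Var(Y) + [(0.5)(-0.2) + (0.1)(-0.1)]cov(X,Y)
= -0.05·2.25 + -0.02·0.64 + -0.11·0.24 = -0.1517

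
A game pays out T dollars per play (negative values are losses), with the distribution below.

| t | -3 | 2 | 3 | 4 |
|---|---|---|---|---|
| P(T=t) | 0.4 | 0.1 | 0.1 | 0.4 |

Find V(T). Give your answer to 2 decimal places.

10.49

E[T] = (-3)(0.4) + (2)(0.1) + (3)(0.1) + (4)(0.4) = 0.9
E[T²] = (-3)²(0.4) + (2)²(0.1) + (3)²(0.1) + (4)²(0.4) = 11.3
V(T) = E[T²] − (E[T])² = 11.3 − (0.9)² = 10.49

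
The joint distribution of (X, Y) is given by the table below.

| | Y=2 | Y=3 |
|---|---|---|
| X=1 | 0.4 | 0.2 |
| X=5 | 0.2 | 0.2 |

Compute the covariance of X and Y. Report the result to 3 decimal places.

0.160

E[X] = 2.6,  E[Y] = 2.4
E[XY] = 6.4
cov(X,Y) = E[XY] − E[X]E[Y] = 6.4 − (2.6)(2.4) = 0.16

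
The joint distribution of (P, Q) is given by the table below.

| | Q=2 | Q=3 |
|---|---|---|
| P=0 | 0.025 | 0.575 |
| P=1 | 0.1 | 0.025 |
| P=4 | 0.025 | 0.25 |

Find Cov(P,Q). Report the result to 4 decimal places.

-0.0163

E[P] = 1.225,  E[Q] = 2.85
E[PQ] = 3.475
Cov(P,Q) = E[PQ] − E[P]E[Q] = 3.475 − (1.225)(2.85) = -0.01625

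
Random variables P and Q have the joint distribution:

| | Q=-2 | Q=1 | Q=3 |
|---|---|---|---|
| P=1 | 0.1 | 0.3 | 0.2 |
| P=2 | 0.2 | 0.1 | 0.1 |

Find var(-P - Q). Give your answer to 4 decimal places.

E[P] = 1.4,  E[Q] = 0.7,  E[PQ] = 0.7
var(P) = 2.2 − (1.4)² = 0.24;  var(Q) = 4.3 − (0.7)² = 3.81
Cov(P,Q) = 0.7 − (1.4)(0.7) = -0.28
var(-P - Q) = (-1)²·0.24 + (-1)²·3.81 + 2·(-1)·(-1)·-0.28 = 3.49

3.4900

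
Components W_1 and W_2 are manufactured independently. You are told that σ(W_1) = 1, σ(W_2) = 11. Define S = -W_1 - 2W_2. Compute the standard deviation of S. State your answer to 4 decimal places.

22.0227

var(W_1) = 1, var(W_2) = 121
By independence, var(S) = (-1)²var(W_1) + (-2)²var(W_2)
= (-1)²·1 + (-2)²·121 = 485
σ(S) = √485 ≈ 22.0227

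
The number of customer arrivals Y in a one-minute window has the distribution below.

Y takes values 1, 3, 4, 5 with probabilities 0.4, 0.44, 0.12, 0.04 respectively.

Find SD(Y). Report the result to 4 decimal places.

E[Y] = (1)(0.4) + (3)(0.44) + (4)(0.12) + (5)(0.04) = 2.4
E[Y²] = (1)²(0.4) + (3)²(0.44) + (4)²(0.12) + (5)²(0.04) = 7.28
Var(Y) = E[Y²] − (E[Y])² = 7.28 − (2.4)² = 1.52
SD(Y) = √1.52 ≈ 1.2329

1.2329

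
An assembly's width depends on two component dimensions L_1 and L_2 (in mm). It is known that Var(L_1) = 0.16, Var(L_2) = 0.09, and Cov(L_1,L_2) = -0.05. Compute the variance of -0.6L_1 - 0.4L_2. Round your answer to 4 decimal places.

0.0480

Var(-0.6L_1 - 0.4L_2) = (-0.6)²·Var(L_1) + (-0.4)²·Var(L_2) + 2·(-0.6)·(-0.4)·Cov(L_1,L_2)
= 0.36·0.16 + 0.16·0.09 + 0.48·-0.05 = 0.048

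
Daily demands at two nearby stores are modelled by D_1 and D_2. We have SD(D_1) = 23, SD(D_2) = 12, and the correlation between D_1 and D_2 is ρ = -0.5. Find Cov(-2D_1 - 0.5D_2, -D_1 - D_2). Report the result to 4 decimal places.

785.0000

Var(D_1) = (23)² = 529;  Var(D_2) = (12)² = 144
Cov(D_1,D_2) = ρ·SD(D_1)·SD(D_2) = -0.5·23·12 = -138
Cov(-2D_1 - 0.5D_2, -D_1 - D_2) = (-2)(-1)Var(D_1) + (-0.5)(-1)Var(D_2) + [(-2)(-1) + (-0.5)(-1)]Cov(D_1,D_2)
= 2·529 + 0.5·144 + 2.5·-138 = 785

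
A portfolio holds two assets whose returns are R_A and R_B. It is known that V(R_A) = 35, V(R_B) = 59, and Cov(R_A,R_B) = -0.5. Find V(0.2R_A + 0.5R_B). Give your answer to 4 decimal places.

16.0500

V(0.2R_A + 0.5R_B) = (0.2)²·V(R_A) + (0.5)²·V(R_B) + 2·(0.2)·(0.5)·Cov(R_A,R_B)
= 0.04·35 + 0.25·59 + 0.2·-0.5 = 16.05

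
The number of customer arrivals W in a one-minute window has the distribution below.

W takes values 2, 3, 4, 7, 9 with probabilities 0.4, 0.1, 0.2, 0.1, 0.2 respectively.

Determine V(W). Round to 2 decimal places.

E[W] = (2)(0.4) + (3)(0.1) + (4)(0.2) + (7)(0.1) + (9)(0.2) = 4.4
E[W²] = (2)²(0.4) + (3)²(0.1) + (4)²(0.2) + (7)²(0.1) + (9)²(0.2) = 26.8
V(W) = E[W²] − (E[W])² = 26.8 − (4.4)² = 7.44

7.44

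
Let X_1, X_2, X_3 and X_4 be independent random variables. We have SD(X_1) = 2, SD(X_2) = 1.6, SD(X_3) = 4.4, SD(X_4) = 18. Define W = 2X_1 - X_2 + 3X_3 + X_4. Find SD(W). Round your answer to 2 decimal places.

22.73

var(X_1) = 4, var(X_2) = 2.56, var(X_3) = 19.36, var(X_4) = 324
By independence, var(W) = (2)²var(X_1) + (-1)²var(X_2) + (3)²var(X_3) + (1)²var(X_4)
= (2)²·4 + (-1)²·2.56 + (3)²·19.36 + (1)²·324 = 516.8
SD(W) = √516.8 ≈ 22.73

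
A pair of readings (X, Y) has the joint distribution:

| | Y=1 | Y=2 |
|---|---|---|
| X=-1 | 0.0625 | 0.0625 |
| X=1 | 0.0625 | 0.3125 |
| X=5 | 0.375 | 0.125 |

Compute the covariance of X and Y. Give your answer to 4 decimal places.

E[X] = 2.75,  E[Y] = 1.5
E[XY] = 3.625
Cov(X,Y) = E[XY] − E[X]E[Y] = 3.625 − (2.75)(1.5) = -0.5

-0.5000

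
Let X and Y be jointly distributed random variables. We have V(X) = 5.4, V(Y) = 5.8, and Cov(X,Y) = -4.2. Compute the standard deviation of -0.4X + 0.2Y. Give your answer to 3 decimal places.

V(-0.4X + 0.2Y) = (-0.4)²·V(X) + (0.2)²·V(Y) + 2·(-0.4)·(0.2)·Cov(X,Y)
= 0.16·5.4 + 0.04·5.8 + -0.16·-4.2 = 1.768
σ(-0.4X + 0.2Y) = √1.768 ≈ 1.330

1.330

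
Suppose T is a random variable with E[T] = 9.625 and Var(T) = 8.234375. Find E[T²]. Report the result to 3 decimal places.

E[T²] = Var(T) + (E[T])² = 8.234375 + (9.625)² = 100.875

100.875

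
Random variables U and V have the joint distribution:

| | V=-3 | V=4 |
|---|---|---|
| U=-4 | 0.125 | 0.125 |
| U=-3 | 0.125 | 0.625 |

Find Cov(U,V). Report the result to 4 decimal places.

E[U] = -3.25,  E[V] = 2.25
E[UV] = -6.875
Cov(U,V) = E[UV] − E[U]E[V] = -6.875 − (-3.25)(2.25) = 0.4375

0.4375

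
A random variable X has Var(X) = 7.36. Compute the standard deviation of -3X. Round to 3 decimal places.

Var(-3X) = (-3)²·7.36 = 66.24
σ(-3X) = √66.24 ≈ 8.139

8.139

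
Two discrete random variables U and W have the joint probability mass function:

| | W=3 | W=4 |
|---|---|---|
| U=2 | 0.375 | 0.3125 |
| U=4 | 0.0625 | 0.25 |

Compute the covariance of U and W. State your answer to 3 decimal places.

E[U] = 2.625,  E[W] = 3.5625
E[UW] = 9.5
Cov(U,W) = E[UW] − E[U]E[W] = 9.5 − (2.625)(3.5625) = 0.1484375

0.148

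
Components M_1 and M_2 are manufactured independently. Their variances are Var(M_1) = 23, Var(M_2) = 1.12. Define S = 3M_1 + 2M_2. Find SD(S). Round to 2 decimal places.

By independence, Var(S) = (3)²Var(M_1) + (2)²Var(M_2)
= (3)²·23 + (2)²·1.12 = 211.48
SD(S) = √211.48 ≈ 14.54

14.54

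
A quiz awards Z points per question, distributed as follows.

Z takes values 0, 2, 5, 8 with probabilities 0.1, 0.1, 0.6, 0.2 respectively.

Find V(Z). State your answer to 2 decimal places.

5.16

E[Z] = (0)(0.1) + (2)(0.1) + (5)(0.6) + (8)(0.2) = 4.8
E[Z²] = (0)²(0.1) + (2)²(0.1) + (5)²(0.6) + (8)²(0.2) = 28.2
V(Z) = E[Z²] − (E[Z])² = 28.2 − (4.8)² = 5.16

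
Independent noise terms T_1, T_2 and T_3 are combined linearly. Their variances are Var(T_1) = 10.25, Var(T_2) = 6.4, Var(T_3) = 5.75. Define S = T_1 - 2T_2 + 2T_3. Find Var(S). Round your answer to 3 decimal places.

58.850

By independence, Var(S) = (1)²Var(T_1) + (-2)²Var(T_2) + (2)²Var(T_3)
= (1)²·10.25 + (-2)²·6.4 + (2)²·5.75 = 58.85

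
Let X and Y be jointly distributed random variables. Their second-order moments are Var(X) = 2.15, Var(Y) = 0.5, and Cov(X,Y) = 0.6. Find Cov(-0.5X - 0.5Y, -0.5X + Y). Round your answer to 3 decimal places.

Cov(-0.5X - 0.5Y, -0.5X + Y) = (-0.5)(-0.5)Var(X) + (-0.5)(1)Var(Y) + [(-0.5)(1) + (-0.5)(-0.5)]Cov(X,Y)
= 0.25·2.15 + -0.5·0.5 + -0.25·0.6 = 0.1375

0.138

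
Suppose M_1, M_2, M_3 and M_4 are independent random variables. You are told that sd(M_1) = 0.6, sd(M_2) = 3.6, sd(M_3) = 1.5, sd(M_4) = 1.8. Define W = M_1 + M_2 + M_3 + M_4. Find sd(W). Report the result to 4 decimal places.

Var(M_1) = 0.36, Var(M_2) = 12.96, Var(M_3) = 2.25, Var(M_4) = 3.24
By independence, Var(W) = (1)²Var(M_1) + (1)²Var(M_2) + (1)²Var(M_3) + (1)²Var(M_4)
= (1)²·0.36 + (1)²·12.96 + (1)²·2.25 + (1)²·3.24 = 18.81
sd(W) = √18.81 ≈ 4.3370

4.3370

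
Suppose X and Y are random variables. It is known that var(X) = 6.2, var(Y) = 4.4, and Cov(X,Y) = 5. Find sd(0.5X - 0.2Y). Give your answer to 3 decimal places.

0.852

var(0.5X - 0.2Y) = (0.5)²·var(X) + (-0.2)²·var(Y) + 2·(0.5)·(-0.2)·Cov(X,Y)
= 0.25·6.2 + 0.04·4.4 + -0.2·5 = 0.726
sd(0.5X - 0.2Y) = √0.726 ≈ 0.852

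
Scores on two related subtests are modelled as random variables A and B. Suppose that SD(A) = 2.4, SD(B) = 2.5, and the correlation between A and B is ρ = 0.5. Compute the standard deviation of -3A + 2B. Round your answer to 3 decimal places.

6.391

Var(A) = (2.4)² = 5.76;  Var(B) = (2.5)² = 6.25
cov(A,B) = ρ·SD(A)·SD(B) = 0.5·2.4·2.5 = 3
Var(-3A + 2B) = (-3)²·Var(A) + (2)²·Var(B) + 2·(-3)·(2)·cov(A,B)
= 9·5.76 + 4·6.25 + -12·3 = 40.84
SD(-3A + 2B) = √40.84 ≈ 6.391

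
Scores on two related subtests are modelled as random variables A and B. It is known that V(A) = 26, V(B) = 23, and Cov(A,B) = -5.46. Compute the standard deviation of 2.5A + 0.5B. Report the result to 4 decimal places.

V(2.5A + 0.5B) = (2.5)²·V(A) + (0.5)²·V(B) + 2·(2.5)·(0.5)·Cov(A,B)
= 6.25·26 + 0.25·23 + 2.5·-5.46 = 154.6
SD(2.5A + 0.5B) = √154.6 ≈ 12.4338

12.4338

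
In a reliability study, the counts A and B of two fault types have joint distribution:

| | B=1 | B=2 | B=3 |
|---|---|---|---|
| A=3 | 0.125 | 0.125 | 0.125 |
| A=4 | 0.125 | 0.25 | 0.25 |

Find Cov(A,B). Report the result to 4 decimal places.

0.0469

E[A] = 3.625,  E[B] = 2.125
E[AB] = 7.75
Cov(A,B) = E[AB] − E[A]E[B] = 7.75 − (3.625)(2.125) = 0.046875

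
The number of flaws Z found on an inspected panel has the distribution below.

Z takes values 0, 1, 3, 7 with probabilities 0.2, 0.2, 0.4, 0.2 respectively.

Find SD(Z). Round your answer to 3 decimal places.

E[Z] = (0)(0.2) + (1)(0.2) + (3)(0.4) + (7)(0.2) = 2.8
E[Z²] = (0)²(0.2) + (1)²(0.2) + (3)²(0.4) + (7)²(0.2) = 13.6
Var(Z) = E[Z²] − (E[Z])² = 13.6 − (2.8)² = 5.76
SD(Z) = √5.76 ≈ 2.400

2.400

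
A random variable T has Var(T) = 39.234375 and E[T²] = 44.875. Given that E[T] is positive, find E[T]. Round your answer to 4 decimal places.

2.3750

(E[T])² = E[T²] − Var(T) = 44.875 − 39.234375 = 5.640625
E[T] = √5.640625 = 2.375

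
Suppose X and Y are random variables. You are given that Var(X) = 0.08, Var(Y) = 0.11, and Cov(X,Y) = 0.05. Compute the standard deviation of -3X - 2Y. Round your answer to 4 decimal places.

1.3266

Var(-3X - 2Y) = (-3)²·Var(X) + (-2)²·Var(Y) + 2·(-3)·(-2)·Cov(X,Y)
= 9·0.08 + 4·0.11 + 12·0.05 = 1.76
SD(-3X - 2Y) = √1.76 ≈ 1.3266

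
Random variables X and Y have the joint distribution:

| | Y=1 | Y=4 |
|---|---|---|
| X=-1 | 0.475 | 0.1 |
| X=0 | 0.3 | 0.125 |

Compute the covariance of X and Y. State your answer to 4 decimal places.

E[X] = -0.575,  E[Y] = 1.675
E[XY] = -0.875
Cov(X,Y) = E[XY] − E[X]E[Y] = -0.875 − (-0.575)(1.675) = 0.088125

0.0881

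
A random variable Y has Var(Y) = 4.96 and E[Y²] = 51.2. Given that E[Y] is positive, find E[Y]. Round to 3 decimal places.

6.800

(E[Y])² = E[Y²] − Var(Y) = 51.2 − 4.96 = 46.24
E[Y] = √46.24 = 6.8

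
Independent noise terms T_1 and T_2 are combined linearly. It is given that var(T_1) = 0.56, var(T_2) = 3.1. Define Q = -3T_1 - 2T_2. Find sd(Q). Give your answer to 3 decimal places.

4.176

By independence, var(Q) = (-3)²var(T_1) + (-2)²var(T_2)
= (-3)²·0.56 + (-2)²·3.1 = 17.44
sd(Q) = √17.44 ≈ 4.176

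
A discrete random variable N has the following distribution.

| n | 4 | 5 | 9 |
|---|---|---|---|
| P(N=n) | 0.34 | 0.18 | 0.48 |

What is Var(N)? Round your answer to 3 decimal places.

5.524

E[N] = (4)(0.34) + (5)(0.18) + (9)(0.48) = 6.58
E[N²] = (4)²(0.34) + (5)²(0.18) + (9)²(0.48) = 48.82
Var(N) = E[N²] − (E[N])² = 48.82 − (6.58)² = 5.5236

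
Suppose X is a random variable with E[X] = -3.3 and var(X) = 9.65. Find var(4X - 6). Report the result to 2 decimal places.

var(4X - 6) = (4)²·var(X) = 16·9.65 = 154.4

154.40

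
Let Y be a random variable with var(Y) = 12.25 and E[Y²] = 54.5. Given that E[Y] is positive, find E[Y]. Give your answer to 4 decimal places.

6.5000

(E[Y])² = E[Y²] − var(Y) = 54.5 − 12.25 = 42.25
E[Y] = √42.25 = 6.5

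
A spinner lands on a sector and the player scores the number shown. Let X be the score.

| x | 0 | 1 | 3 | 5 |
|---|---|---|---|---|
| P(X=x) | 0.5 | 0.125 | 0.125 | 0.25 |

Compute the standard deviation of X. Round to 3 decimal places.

E[X] = (0)(0.5) + (1)(0.125) + (3)(0.125) + (5)(0.25) = 1.75
E[X²] = (0)²(0.5) + (1)²(0.125) + (3)²(0.125) + (5)²(0.25) = 7.5
var(X) = E[X²] − (E[X])² = 7.5 − (1.75)² = 4.4375
σ(X) = √4.4375 ≈ 2.107

2.107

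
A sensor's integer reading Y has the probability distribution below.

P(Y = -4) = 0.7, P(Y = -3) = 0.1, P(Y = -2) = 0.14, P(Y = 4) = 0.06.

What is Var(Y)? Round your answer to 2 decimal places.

3.76

E[Y] = (-4)(0.7) + (-3)(0.1) + (-2)(0.14) + (4)(0.06) = -3.14
E[Y²] = (-4)²(0.7) + (-3)²(0.1) + (-2)²(0.14) + (4)²(0.06) = 13.62
Var(Y) = E[Y²] − (E[Y])² = 13.62 − (-3.14)² = 3.7604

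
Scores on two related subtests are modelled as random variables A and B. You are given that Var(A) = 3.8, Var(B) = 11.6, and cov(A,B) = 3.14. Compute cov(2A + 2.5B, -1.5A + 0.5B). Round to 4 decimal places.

-5.5350

cov(2A + 2.5B, -1.5A + 0.5B) = (2)(-1.5)Var(A) + (2.5)(0.5)Var(B) + [(2)(0.5) + (2.5)(-1.5)]cov(A,B)
= -3·3.8 + 1.25·11.6 + -2.75·3.14 = -5.535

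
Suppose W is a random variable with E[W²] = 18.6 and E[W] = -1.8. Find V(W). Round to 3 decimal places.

V(W) = 18.6 − (-1.8)² = 15.36

15.360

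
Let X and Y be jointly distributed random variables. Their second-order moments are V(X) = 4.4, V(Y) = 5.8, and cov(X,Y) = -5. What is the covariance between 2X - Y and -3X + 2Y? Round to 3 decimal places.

-73.000

cov(2X - Y, -3X + 2Y) = (2)(-3)V(X) + (-1)(2)V(Y) + [(2)(2) + (-1)(-3)]cov(X,Y)
= -6·4.4 + -2·5.8 + 7·-5 = -73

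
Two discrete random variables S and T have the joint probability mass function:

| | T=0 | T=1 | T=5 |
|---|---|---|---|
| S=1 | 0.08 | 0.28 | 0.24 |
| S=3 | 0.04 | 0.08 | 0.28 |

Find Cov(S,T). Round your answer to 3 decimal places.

E[S] = 1.8,  E[T] = 2.96
E[ST] = 5.92
Cov(S,T) = E[ST] − E[S]E[T] = 5.92 − (1.8)(2.96) = 0.592

0.592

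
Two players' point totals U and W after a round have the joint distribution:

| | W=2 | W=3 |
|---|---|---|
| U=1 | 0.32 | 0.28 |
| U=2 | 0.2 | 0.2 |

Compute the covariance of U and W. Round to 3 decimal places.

0.008

E[U] = 1.4,  E[W] = 2.48
E[UW] = 3.48
Cov(U,W) = E[UW] − E[U]E[W] = 3.48 − (1.4)(2.48) = 0.008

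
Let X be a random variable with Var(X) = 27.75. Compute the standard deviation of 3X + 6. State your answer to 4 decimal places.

15.8035

Var(3X + 6) = (3)²·27.75 = 249.75
sd(3X + 6) = √249.75 ≈ 15.8035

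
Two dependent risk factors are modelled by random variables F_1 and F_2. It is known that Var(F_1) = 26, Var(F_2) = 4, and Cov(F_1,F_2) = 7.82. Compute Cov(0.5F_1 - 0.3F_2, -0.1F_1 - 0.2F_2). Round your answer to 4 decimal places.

Cov(0.5F_1 - 0.3F_2, -0.1F_1 - 0.2F_2) = (0.5)(-0.1)Var(F_1) + (-0.3)(-0.2)Var(F_2) + [(0.5)(-0.2) + (-0.3)(-0.1)]Cov(F_1,F_2)
= -0.05·26 + 0.06·4 + -0.07·7.82 = -1.6074

-1.6074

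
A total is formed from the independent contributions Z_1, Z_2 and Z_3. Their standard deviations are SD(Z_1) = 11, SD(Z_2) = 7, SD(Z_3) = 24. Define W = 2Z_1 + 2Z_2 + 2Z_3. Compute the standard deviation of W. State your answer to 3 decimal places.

V(Z_1) = 121, V(Z_2) = 49, V(Z_3) = 576
By independence, V(W) = (2)²V(Z_1) + (2)²V(Z_2) + (2)²V(Z_3)
= (2)²·121 + (2)²·49 + (2)²·576 = 2984
SD(W) = √2984 ≈ 54.626

54.626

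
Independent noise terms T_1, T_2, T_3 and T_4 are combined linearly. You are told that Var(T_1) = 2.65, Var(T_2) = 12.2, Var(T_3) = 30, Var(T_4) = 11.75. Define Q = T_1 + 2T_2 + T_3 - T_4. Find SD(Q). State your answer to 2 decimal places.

By independence, Var(Q) = (1)²Var(T_1) + (2)²Var(T_2) + (1)²Var(T_3) + (-1)²Var(T_4)
= (1)²·2.65 + (2)²·12.2 + (1)²·30 + (-1)²·11.75 = 93.2
SD(Q) = √93.2 ≈ 9.65

9.65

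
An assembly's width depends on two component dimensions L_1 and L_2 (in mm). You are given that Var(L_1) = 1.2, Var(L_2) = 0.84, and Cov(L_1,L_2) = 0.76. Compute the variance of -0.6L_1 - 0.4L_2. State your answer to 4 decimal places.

0.9312

Var(-0.6L_1 - 0.4L_2) = (-0.6)²·Var(L_1) + (-0.4)²·Var(L_2) + 2·(-0.6)·(-0.4)·Cov(L_1,L_2)
= 0.36·1.2 + 0.16·0.84 + 0.48·0.76 = 0.9312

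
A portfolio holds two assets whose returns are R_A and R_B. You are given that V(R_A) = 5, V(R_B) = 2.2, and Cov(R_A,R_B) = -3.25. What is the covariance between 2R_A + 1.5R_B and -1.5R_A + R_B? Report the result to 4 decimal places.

-10.8875

Cov(2R_A + 1.5R_B, -1.5R_A + R_B) = (2)(-1.5)V(R_A) + (1.5)(1)V(R_B) + [(2)(1) + (1.5)(-1.5)]Cov(R_A,R_B)
= -3·5 + 1.5·2.2 + -0.25·-3.25 = -10.8875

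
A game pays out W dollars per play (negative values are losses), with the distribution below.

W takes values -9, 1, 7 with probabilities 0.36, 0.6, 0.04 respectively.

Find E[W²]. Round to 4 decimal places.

31.7200

E[W²] = (-9)²(0.36) + (1)²(0.6) + (7)²(0.04) = 31.72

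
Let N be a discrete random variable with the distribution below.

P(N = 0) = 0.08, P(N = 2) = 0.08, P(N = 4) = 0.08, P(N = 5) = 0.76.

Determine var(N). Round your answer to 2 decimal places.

2.28

E[N] = (0)(0.08) + (2)(0.08) + (4)(0.08) + (5)(0.76) = 4.28
E[N²] = (0)²(0.08) + (2)²(0.08) + (4)²(0.08) + (5)²(0.76) = 20.6
var(N) = E[N²] − (E[N])² = 20.6 − (4.28)² = 2.2816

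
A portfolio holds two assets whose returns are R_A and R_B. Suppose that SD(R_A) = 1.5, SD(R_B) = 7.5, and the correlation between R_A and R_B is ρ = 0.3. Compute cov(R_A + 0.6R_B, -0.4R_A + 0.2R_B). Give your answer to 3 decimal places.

5.715

Var(R_A) = (1.5)² = 2.25;  Var(R_B) = (7.5)² = 56.25
cov(R_A,R_B) = ρ·SD(R_A)·SD(R_B) = 0.3·1.5·7.5 = 3.375
cov(R_A + 0.6R_B, -0.4R_A + 0.2R_B) = (1)(-0.4)Var(R_A) + (0.6)(0.2)Var(R_B) + [(1)(0.2) + (0.6)(-0.4)]cov(R_A,R_B)
= -0.4·2.25 + 0.12·56.25 + -0.04·3.375 = 5.715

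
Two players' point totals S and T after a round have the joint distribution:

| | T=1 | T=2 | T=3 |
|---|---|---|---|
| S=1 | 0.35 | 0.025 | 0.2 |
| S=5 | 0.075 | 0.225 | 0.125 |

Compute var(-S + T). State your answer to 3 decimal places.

3.910

E[S] = 2.7,  E[T] = 1.9,  E[ST] = 5.5
var(S) = 11.2 − (2.7)² = 3.91;  var(T) = 4.35 − (1.9)² = 0.74
Cov(S,T) = 5.5 − (2.7)(1.9) = 0.37
var(-S + T) = (-1)²·3.91 + (1)²·0.74 + 2·(-1)·(1)·0.37 = 3.91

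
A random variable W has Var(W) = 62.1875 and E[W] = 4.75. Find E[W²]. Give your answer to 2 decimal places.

84.75

E[W²] = Var(W) + (E[W])² = 62.1875 + (4.75)² = 84.75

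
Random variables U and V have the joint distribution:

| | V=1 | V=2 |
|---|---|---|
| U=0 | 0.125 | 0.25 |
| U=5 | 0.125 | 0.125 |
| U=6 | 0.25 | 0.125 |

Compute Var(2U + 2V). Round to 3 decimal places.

E[U] = 3.5,  E[V] = 1.5,  E[UV] = 4.875
Var(U) = 19.75 − (3.5)² = 7.5;  Var(V) = 2.5 − (1.5)² = 0.25
cov(U,V) = 4.875 − (3.5)(1.5) = -0.375
Var(2U + 2V) = (2)²·7.5 + (2)²·0.25 + 2·(2)·(2)·-0.375 = 28

28.000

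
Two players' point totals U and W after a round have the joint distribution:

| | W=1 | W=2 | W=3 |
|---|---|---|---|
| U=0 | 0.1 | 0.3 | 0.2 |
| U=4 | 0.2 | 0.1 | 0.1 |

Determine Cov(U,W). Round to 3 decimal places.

-0.400

E[U] = 1.6,  E[W] = 2
E[UW] = 2.8
Cov(U,W) = E[UW] − E[U]E[W] = 2.8 − (1.6)(2) = -0.4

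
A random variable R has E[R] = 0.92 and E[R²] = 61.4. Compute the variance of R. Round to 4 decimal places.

60.5536

var(R) = 61.4 − (0.92)² = 60.5536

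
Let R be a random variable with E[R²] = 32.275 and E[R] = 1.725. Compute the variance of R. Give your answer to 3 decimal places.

29.299

var(R) = 32.275 − (1.725)² = 29.299375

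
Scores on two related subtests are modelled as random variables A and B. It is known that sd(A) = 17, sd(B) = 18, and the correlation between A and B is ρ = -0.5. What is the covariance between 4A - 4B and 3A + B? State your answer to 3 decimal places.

var(A) = (17)² = 289;  var(B) = (18)² = 324
Cov(A,B) = ρ·sd(A)·sd(B) = -0.5·17·18 = -153
Cov(4A - 4B, 3A + B) = (4)(3)var(A) + (-4)(1)var(B) + [(4)(1) + (-4)(3)]Cov(A,B)
= 12·289 + -4·324 + -8·-153 = 3396

3396.000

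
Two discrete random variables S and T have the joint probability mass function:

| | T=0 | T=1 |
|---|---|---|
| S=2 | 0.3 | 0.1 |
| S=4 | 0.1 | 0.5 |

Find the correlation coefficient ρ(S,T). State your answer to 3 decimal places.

E[S] = 3.2,  E[T] = 0.6
E[ST] = 2.2
Cov(S,T) = E[ST] − E[S]E[T] = 2.2 − (3.2)(0.6) = 0.28
V(S) = 0.96,  V(T) = 0.24
ρ = 0.28 / √(0.96·0.24) ≈ 0.583

0.583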